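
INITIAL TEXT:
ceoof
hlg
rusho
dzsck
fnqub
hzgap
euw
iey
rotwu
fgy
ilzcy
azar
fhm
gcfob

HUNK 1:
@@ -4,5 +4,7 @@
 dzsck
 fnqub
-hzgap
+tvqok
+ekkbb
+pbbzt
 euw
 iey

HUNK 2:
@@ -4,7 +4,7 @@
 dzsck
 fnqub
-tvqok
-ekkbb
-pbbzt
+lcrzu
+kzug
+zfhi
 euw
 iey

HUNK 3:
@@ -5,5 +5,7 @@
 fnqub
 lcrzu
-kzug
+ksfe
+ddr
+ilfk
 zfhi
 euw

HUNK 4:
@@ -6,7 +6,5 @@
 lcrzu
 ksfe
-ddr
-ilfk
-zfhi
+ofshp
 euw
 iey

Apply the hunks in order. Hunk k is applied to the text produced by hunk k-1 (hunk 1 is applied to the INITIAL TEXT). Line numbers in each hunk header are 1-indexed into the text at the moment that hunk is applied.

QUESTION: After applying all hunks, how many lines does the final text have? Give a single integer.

Answer: 16

Derivation:
Hunk 1: at line 4 remove [hzgap] add [tvqok,ekkbb,pbbzt] -> 16 lines: ceoof hlg rusho dzsck fnqub tvqok ekkbb pbbzt euw iey rotwu fgy ilzcy azar fhm gcfob
Hunk 2: at line 4 remove [tvqok,ekkbb,pbbzt] add [lcrzu,kzug,zfhi] -> 16 lines: ceoof hlg rusho dzsck fnqub lcrzu kzug zfhi euw iey rotwu fgy ilzcy azar fhm gcfob
Hunk 3: at line 5 remove [kzug] add [ksfe,ddr,ilfk] -> 18 lines: ceoof hlg rusho dzsck fnqub lcrzu ksfe ddr ilfk zfhi euw iey rotwu fgy ilzcy azar fhm gcfob
Hunk 4: at line 6 remove [ddr,ilfk,zfhi] add [ofshp] -> 16 lines: ceoof hlg rusho dzsck fnqub lcrzu ksfe ofshp euw iey rotwu fgy ilzcy azar fhm gcfob
Final line count: 16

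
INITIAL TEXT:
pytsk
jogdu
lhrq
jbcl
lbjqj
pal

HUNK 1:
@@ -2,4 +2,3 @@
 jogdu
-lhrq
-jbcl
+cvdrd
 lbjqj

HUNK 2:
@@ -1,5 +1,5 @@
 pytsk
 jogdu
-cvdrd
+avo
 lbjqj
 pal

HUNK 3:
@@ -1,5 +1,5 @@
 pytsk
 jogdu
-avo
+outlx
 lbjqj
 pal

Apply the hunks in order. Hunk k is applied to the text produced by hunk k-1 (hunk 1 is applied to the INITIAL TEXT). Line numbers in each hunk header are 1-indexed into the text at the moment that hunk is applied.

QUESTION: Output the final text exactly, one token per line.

Hunk 1: at line 2 remove [lhrq,jbcl] add [cvdrd] -> 5 lines: pytsk jogdu cvdrd lbjqj pal
Hunk 2: at line 1 remove [cvdrd] add [avo] -> 5 lines: pytsk jogdu avo lbjqj pal
Hunk 3: at line 1 remove [avo] add [outlx] -> 5 lines: pytsk jogdu outlx lbjqj pal

Answer: pytsk
jogdu
outlx
lbjqj
pal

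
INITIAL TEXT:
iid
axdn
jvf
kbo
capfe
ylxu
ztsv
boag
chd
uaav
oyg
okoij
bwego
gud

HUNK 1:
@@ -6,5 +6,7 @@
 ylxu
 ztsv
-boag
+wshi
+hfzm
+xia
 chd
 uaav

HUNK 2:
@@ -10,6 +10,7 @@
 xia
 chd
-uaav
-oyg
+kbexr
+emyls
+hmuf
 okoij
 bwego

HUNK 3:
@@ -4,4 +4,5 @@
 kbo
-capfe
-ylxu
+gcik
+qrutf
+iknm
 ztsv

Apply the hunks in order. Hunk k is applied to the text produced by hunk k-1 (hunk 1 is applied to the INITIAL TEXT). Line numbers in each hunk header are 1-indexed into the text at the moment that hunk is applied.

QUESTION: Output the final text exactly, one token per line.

Hunk 1: at line 6 remove [boag] add [wshi,hfzm,xia] -> 16 lines: iid axdn jvf kbo capfe ylxu ztsv wshi hfzm xia chd uaav oyg okoij bwego gud
Hunk 2: at line 10 remove [uaav,oyg] add [kbexr,emyls,hmuf] -> 17 lines: iid axdn jvf kbo capfe ylxu ztsv wshi hfzm xia chd kbexr emyls hmuf okoij bwego gud
Hunk 3: at line 4 remove [capfe,ylxu] add [gcik,qrutf,iknm] -> 18 lines: iid axdn jvf kbo gcik qrutf iknm ztsv wshi hfzm xia chd kbexr emyls hmuf okoij bwego gud

Answer: iid
axdn
jvf
kbo
gcik
qrutf
iknm
ztsv
wshi
hfzm
xia
chd
kbexr
emyls
hmuf
okoij
bwego
gud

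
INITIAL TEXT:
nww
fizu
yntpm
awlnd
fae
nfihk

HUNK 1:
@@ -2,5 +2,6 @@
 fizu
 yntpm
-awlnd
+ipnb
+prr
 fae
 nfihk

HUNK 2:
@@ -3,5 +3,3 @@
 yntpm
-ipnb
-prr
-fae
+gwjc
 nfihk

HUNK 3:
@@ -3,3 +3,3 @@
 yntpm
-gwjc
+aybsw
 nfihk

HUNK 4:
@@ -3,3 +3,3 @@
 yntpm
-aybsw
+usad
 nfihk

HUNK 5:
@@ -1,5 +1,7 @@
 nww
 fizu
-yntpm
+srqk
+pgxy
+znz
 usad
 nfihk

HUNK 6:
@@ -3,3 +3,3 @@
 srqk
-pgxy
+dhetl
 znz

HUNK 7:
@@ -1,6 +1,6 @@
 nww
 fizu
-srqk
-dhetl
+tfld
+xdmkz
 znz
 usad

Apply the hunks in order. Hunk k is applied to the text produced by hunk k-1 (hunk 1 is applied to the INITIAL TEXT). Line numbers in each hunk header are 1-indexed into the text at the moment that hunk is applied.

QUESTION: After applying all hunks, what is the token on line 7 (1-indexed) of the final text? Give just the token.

Hunk 1: at line 2 remove [awlnd] add [ipnb,prr] -> 7 lines: nww fizu yntpm ipnb prr fae nfihk
Hunk 2: at line 3 remove [ipnb,prr,fae] add [gwjc] -> 5 lines: nww fizu yntpm gwjc nfihk
Hunk 3: at line 3 remove [gwjc] add [aybsw] -> 5 lines: nww fizu yntpm aybsw nfihk
Hunk 4: at line 3 remove [aybsw] add [usad] -> 5 lines: nww fizu yntpm usad nfihk
Hunk 5: at line 1 remove [yntpm] add [srqk,pgxy,znz] -> 7 lines: nww fizu srqk pgxy znz usad nfihk
Hunk 6: at line 3 remove [pgxy] add [dhetl] -> 7 lines: nww fizu srqk dhetl znz usad nfihk
Hunk 7: at line 1 remove [srqk,dhetl] add [tfld,xdmkz] -> 7 lines: nww fizu tfld xdmkz znz usad nfihk
Final line 7: nfihk

Answer: nfihk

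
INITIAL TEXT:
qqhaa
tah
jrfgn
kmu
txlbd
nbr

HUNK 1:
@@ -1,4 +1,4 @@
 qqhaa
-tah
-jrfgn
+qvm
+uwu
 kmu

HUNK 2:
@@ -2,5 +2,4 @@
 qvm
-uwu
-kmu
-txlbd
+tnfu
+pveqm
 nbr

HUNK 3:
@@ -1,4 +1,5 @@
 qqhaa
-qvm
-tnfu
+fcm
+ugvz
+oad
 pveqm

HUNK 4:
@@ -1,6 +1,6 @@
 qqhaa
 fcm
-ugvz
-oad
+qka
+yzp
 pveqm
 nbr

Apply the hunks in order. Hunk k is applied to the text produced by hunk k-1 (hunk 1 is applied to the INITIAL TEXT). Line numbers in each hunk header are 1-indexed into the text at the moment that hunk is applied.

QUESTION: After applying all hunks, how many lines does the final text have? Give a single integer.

Hunk 1: at line 1 remove [tah,jrfgn] add [qvm,uwu] -> 6 lines: qqhaa qvm uwu kmu txlbd nbr
Hunk 2: at line 2 remove [uwu,kmu,txlbd] add [tnfu,pveqm] -> 5 lines: qqhaa qvm tnfu pveqm nbr
Hunk 3: at line 1 remove [qvm,tnfu] add [fcm,ugvz,oad] -> 6 lines: qqhaa fcm ugvz oad pveqm nbr
Hunk 4: at line 1 remove [ugvz,oad] add [qka,yzp] -> 6 lines: qqhaa fcm qka yzp pveqm nbr
Final line count: 6

Answer: 6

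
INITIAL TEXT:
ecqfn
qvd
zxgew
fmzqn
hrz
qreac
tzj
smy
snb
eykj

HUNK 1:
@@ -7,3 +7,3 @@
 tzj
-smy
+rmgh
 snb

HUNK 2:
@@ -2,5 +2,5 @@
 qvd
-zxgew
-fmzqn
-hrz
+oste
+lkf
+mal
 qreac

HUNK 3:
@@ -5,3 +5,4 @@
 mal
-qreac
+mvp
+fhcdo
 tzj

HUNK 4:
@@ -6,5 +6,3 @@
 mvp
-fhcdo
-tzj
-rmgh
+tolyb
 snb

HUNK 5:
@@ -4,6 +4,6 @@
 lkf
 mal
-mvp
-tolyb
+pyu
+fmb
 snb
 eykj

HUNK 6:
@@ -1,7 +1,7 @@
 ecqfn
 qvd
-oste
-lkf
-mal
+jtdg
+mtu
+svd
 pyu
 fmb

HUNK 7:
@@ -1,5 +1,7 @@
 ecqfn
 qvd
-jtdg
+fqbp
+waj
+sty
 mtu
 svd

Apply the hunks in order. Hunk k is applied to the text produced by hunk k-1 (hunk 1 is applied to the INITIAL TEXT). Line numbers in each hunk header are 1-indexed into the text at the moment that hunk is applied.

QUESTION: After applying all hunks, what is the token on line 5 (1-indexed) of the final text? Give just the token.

Hunk 1: at line 7 remove [smy] add [rmgh] -> 10 lines: ecqfn qvd zxgew fmzqn hrz qreac tzj rmgh snb eykj
Hunk 2: at line 2 remove [zxgew,fmzqn,hrz] add [oste,lkf,mal] -> 10 lines: ecqfn qvd oste lkf mal qreac tzj rmgh snb eykj
Hunk 3: at line 5 remove [qreac] add [mvp,fhcdo] -> 11 lines: ecqfn qvd oste lkf mal mvp fhcdo tzj rmgh snb eykj
Hunk 4: at line 6 remove [fhcdo,tzj,rmgh] add [tolyb] -> 9 lines: ecqfn qvd oste lkf mal mvp tolyb snb eykj
Hunk 5: at line 4 remove [mvp,tolyb] add [pyu,fmb] -> 9 lines: ecqfn qvd oste lkf mal pyu fmb snb eykj
Hunk 6: at line 1 remove [oste,lkf,mal] add [jtdg,mtu,svd] -> 9 lines: ecqfn qvd jtdg mtu svd pyu fmb snb eykj
Hunk 7: at line 1 remove [jtdg] add [fqbp,waj,sty] -> 11 lines: ecqfn qvd fqbp waj sty mtu svd pyu fmb snb eykj
Final line 5: sty

Answer: sty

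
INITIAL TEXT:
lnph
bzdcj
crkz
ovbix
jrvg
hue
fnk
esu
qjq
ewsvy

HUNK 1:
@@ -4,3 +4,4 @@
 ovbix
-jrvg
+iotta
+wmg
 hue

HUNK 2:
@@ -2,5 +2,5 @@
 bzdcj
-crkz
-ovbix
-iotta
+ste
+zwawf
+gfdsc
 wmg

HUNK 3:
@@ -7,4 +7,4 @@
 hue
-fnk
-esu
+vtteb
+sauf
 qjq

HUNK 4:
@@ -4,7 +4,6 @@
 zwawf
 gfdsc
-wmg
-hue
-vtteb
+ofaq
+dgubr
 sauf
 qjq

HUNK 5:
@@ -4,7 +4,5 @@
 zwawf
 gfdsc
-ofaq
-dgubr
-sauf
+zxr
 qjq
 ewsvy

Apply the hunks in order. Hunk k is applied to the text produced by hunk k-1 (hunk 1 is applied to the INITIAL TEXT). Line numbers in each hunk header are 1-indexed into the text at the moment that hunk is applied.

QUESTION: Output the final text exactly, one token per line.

Hunk 1: at line 4 remove [jrvg] add [iotta,wmg] -> 11 lines: lnph bzdcj crkz ovbix iotta wmg hue fnk esu qjq ewsvy
Hunk 2: at line 2 remove [crkz,ovbix,iotta] add [ste,zwawf,gfdsc] -> 11 lines: lnph bzdcj ste zwawf gfdsc wmg hue fnk esu qjq ewsvy
Hunk 3: at line 7 remove [fnk,esu] add [vtteb,sauf] -> 11 lines: lnph bzdcj ste zwawf gfdsc wmg hue vtteb sauf qjq ewsvy
Hunk 4: at line 4 remove [wmg,hue,vtteb] add [ofaq,dgubr] -> 10 lines: lnph bzdcj ste zwawf gfdsc ofaq dgubr sauf qjq ewsvy
Hunk 5: at line 4 remove [ofaq,dgubr,sauf] add [zxr] -> 8 lines: lnph bzdcj ste zwawf gfdsc zxr qjq ewsvy

Answer: lnph
bzdcj
ste
zwawf
gfdsc
zxr
qjq
ewsvy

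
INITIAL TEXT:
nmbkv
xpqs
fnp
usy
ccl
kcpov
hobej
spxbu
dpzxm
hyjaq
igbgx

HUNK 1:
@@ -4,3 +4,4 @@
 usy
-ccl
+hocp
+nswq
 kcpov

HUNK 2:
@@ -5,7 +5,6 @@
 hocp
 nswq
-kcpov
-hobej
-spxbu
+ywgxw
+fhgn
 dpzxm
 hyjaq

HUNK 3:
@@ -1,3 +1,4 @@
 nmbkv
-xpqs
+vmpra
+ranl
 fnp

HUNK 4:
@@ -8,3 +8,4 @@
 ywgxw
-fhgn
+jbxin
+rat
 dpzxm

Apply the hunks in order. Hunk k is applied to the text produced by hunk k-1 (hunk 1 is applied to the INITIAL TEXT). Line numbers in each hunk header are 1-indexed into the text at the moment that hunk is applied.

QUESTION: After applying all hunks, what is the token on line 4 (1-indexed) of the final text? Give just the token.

Hunk 1: at line 4 remove [ccl] add [hocp,nswq] -> 12 lines: nmbkv xpqs fnp usy hocp nswq kcpov hobej spxbu dpzxm hyjaq igbgx
Hunk 2: at line 5 remove [kcpov,hobej,spxbu] add [ywgxw,fhgn] -> 11 lines: nmbkv xpqs fnp usy hocp nswq ywgxw fhgn dpzxm hyjaq igbgx
Hunk 3: at line 1 remove [xpqs] add [vmpra,ranl] -> 12 lines: nmbkv vmpra ranl fnp usy hocp nswq ywgxw fhgn dpzxm hyjaq igbgx
Hunk 4: at line 8 remove [fhgn] add [jbxin,rat] -> 13 lines: nmbkv vmpra ranl fnp usy hocp nswq ywgxw jbxin rat dpzxm hyjaq igbgx
Final line 4: fnp

Answer: fnp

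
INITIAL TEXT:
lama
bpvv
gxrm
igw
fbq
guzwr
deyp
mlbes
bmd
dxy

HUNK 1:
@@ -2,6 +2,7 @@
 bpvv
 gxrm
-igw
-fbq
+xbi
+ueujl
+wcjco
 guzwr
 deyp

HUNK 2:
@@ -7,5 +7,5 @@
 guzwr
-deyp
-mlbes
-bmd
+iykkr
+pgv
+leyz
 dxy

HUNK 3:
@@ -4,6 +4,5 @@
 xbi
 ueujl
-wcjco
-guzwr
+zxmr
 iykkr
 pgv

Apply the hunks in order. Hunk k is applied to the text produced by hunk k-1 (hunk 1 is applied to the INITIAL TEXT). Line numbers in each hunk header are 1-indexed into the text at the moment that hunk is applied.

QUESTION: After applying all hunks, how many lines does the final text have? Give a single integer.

Hunk 1: at line 2 remove [igw,fbq] add [xbi,ueujl,wcjco] -> 11 lines: lama bpvv gxrm xbi ueujl wcjco guzwr deyp mlbes bmd dxy
Hunk 2: at line 7 remove [deyp,mlbes,bmd] add [iykkr,pgv,leyz] -> 11 lines: lama bpvv gxrm xbi ueujl wcjco guzwr iykkr pgv leyz dxy
Hunk 3: at line 4 remove [wcjco,guzwr] add [zxmr] -> 10 lines: lama bpvv gxrm xbi ueujl zxmr iykkr pgv leyz dxy
Final line count: 10

Answer: 10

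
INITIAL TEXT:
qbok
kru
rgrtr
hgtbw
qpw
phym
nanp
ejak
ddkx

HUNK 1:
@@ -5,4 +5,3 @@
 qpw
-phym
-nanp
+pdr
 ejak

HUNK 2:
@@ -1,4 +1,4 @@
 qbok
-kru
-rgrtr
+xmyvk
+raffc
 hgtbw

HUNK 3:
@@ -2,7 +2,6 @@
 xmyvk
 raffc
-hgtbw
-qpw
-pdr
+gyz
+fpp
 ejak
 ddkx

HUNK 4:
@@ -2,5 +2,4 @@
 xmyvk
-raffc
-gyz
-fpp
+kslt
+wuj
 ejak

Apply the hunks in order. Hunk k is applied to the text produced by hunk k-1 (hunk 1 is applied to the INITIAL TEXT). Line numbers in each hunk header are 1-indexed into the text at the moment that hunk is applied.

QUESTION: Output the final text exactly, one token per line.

Hunk 1: at line 5 remove [phym,nanp] add [pdr] -> 8 lines: qbok kru rgrtr hgtbw qpw pdr ejak ddkx
Hunk 2: at line 1 remove [kru,rgrtr] add [xmyvk,raffc] -> 8 lines: qbok xmyvk raffc hgtbw qpw pdr ejak ddkx
Hunk 3: at line 2 remove [hgtbw,qpw,pdr] add [gyz,fpp] -> 7 lines: qbok xmyvk raffc gyz fpp ejak ddkx
Hunk 4: at line 2 remove [raffc,gyz,fpp] add [kslt,wuj] -> 6 lines: qbok xmyvk kslt wuj ejak ddkx

Answer: qbok
xmyvk
kslt
wuj
ejak
ddkx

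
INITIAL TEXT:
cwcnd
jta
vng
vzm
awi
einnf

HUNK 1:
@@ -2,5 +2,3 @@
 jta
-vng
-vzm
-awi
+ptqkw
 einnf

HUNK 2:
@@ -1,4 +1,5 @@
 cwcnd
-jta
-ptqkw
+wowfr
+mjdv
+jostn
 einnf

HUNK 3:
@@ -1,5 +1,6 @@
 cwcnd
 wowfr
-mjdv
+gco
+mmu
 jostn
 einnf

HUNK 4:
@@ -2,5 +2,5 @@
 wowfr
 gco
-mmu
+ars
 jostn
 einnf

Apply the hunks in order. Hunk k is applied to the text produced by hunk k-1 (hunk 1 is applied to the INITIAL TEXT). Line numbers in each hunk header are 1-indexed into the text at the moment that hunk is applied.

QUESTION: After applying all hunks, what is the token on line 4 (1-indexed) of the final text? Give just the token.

Hunk 1: at line 2 remove [vng,vzm,awi] add [ptqkw] -> 4 lines: cwcnd jta ptqkw einnf
Hunk 2: at line 1 remove [jta,ptqkw] add [wowfr,mjdv,jostn] -> 5 lines: cwcnd wowfr mjdv jostn einnf
Hunk 3: at line 1 remove [mjdv] add [gco,mmu] -> 6 lines: cwcnd wowfr gco mmu jostn einnf
Hunk 4: at line 2 remove [mmu] add [ars] -> 6 lines: cwcnd wowfr gco ars jostn einnf
Final line 4: ars

Answer: ars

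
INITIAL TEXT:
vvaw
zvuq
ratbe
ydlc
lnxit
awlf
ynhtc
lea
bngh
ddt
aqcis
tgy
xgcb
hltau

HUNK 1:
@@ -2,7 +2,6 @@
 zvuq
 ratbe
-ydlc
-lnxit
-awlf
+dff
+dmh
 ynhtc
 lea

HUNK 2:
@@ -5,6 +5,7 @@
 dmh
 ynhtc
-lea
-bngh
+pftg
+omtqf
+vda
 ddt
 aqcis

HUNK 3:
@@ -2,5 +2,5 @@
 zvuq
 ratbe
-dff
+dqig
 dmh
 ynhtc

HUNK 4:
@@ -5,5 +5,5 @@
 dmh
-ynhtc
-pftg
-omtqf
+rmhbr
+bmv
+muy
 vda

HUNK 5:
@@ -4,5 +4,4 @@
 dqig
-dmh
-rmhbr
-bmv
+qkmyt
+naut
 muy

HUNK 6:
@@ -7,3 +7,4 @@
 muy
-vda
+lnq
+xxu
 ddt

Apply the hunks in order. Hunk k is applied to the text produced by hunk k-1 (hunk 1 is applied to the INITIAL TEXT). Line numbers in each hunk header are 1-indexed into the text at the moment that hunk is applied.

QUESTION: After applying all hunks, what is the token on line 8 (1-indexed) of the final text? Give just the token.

Answer: lnq

Derivation:
Hunk 1: at line 2 remove [ydlc,lnxit,awlf] add [dff,dmh] -> 13 lines: vvaw zvuq ratbe dff dmh ynhtc lea bngh ddt aqcis tgy xgcb hltau
Hunk 2: at line 5 remove [lea,bngh] add [pftg,omtqf,vda] -> 14 lines: vvaw zvuq ratbe dff dmh ynhtc pftg omtqf vda ddt aqcis tgy xgcb hltau
Hunk 3: at line 2 remove [dff] add [dqig] -> 14 lines: vvaw zvuq ratbe dqig dmh ynhtc pftg omtqf vda ddt aqcis tgy xgcb hltau
Hunk 4: at line 5 remove [ynhtc,pftg,omtqf] add [rmhbr,bmv,muy] -> 14 lines: vvaw zvuq ratbe dqig dmh rmhbr bmv muy vda ddt aqcis tgy xgcb hltau
Hunk 5: at line 4 remove [dmh,rmhbr,bmv] add [qkmyt,naut] -> 13 lines: vvaw zvuq ratbe dqig qkmyt naut muy vda ddt aqcis tgy xgcb hltau
Hunk 6: at line 7 remove [vda] add [lnq,xxu] -> 14 lines: vvaw zvuq ratbe dqig qkmyt naut muy lnq xxu ddt aqcis tgy xgcb hltau
Final line 8: lnq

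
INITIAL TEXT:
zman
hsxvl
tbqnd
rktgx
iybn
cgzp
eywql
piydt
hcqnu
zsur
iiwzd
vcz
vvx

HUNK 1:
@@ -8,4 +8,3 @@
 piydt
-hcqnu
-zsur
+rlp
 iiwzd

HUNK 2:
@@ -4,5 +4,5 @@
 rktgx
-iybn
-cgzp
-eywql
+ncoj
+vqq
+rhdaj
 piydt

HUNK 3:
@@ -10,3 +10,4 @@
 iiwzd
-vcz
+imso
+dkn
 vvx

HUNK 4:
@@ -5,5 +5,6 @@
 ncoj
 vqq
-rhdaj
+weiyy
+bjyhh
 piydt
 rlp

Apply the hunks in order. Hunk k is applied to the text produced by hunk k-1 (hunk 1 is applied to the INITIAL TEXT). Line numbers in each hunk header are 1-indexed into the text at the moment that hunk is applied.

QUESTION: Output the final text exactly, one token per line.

Hunk 1: at line 8 remove [hcqnu,zsur] add [rlp] -> 12 lines: zman hsxvl tbqnd rktgx iybn cgzp eywql piydt rlp iiwzd vcz vvx
Hunk 2: at line 4 remove [iybn,cgzp,eywql] add [ncoj,vqq,rhdaj] -> 12 lines: zman hsxvl tbqnd rktgx ncoj vqq rhdaj piydt rlp iiwzd vcz vvx
Hunk 3: at line 10 remove [vcz] add [imso,dkn] -> 13 lines: zman hsxvl tbqnd rktgx ncoj vqq rhdaj piydt rlp iiwzd imso dkn vvx
Hunk 4: at line 5 remove [rhdaj] add [weiyy,bjyhh] -> 14 lines: zman hsxvl tbqnd rktgx ncoj vqq weiyy bjyhh piydt rlp iiwzd imso dkn vvx

Answer: zman
hsxvl
tbqnd
rktgx
ncoj
vqq
weiyy
bjyhh
piydt
rlp
iiwzd
imso
dkn
vvx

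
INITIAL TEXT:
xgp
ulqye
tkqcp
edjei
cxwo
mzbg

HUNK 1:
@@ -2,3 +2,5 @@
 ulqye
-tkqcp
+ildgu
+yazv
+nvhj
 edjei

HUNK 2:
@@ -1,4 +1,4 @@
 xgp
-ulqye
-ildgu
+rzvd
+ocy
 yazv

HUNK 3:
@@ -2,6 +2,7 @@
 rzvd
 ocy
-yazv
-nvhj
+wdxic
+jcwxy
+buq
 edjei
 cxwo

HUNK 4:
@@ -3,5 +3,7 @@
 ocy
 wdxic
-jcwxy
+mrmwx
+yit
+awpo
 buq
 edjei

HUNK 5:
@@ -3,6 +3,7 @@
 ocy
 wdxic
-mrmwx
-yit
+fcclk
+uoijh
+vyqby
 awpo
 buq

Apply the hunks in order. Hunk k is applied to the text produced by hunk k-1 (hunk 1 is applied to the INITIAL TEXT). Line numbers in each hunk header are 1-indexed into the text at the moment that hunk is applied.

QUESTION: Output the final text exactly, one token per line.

Hunk 1: at line 2 remove [tkqcp] add [ildgu,yazv,nvhj] -> 8 lines: xgp ulqye ildgu yazv nvhj edjei cxwo mzbg
Hunk 2: at line 1 remove [ulqye,ildgu] add [rzvd,ocy] -> 8 lines: xgp rzvd ocy yazv nvhj edjei cxwo mzbg
Hunk 3: at line 2 remove [yazv,nvhj] add [wdxic,jcwxy,buq] -> 9 lines: xgp rzvd ocy wdxic jcwxy buq edjei cxwo mzbg
Hunk 4: at line 3 remove [jcwxy] add [mrmwx,yit,awpo] -> 11 lines: xgp rzvd ocy wdxic mrmwx yit awpo buq edjei cxwo mzbg
Hunk 5: at line 3 remove [mrmwx,yit] add [fcclk,uoijh,vyqby] -> 12 lines: xgp rzvd ocy wdxic fcclk uoijh vyqby awpo buq edjei cxwo mzbg

Answer: xgp
rzvd
ocy
wdxic
fcclk
uoijh
vyqby
awpo
buq
edjei
cxwo
mzbg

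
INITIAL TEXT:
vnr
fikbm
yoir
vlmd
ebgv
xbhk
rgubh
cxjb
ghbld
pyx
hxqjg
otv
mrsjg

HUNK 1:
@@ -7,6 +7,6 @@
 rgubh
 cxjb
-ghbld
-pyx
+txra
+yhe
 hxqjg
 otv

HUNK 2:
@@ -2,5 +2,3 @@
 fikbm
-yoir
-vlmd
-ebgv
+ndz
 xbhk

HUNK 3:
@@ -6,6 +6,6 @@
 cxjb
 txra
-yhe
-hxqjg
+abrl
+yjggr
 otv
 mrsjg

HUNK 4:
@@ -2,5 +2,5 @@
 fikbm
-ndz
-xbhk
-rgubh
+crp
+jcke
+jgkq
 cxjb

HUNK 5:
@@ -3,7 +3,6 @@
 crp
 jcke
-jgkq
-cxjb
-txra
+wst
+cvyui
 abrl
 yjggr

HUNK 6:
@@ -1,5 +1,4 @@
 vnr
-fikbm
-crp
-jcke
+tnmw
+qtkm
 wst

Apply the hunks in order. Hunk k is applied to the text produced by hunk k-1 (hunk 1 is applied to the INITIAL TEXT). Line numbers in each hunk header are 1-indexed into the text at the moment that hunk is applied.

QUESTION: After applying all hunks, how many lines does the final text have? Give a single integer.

Answer: 9

Derivation:
Hunk 1: at line 7 remove [ghbld,pyx] add [txra,yhe] -> 13 lines: vnr fikbm yoir vlmd ebgv xbhk rgubh cxjb txra yhe hxqjg otv mrsjg
Hunk 2: at line 2 remove [yoir,vlmd,ebgv] add [ndz] -> 11 lines: vnr fikbm ndz xbhk rgubh cxjb txra yhe hxqjg otv mrsjg
Hunk 3: at line 6 remove [yhe,hxqjg] add [abrl,yjggr] -> 11 lines: vnr fikbm ndz xbhk rgubh cxjb txra abrl yjggr otv mrsjg
Hunk 4: at line 2 remove [ndz,xbhk,rgubh] add [crp,jcke,jgkq] -> 11 lines: vnr fikbm crp jcke jgkq cxjb txra abrl yjggr otv mrsjg
Hunk 5: at line 3 remove [jgkq,cxjb,txra] add [wst,cvyui] -> 10 lines: vnr fikbm crp jcke wst cvyui abrl yjggr otv mrsjg
Hunk 6: at line 1 remove [fikbm,crp,jcke] add [tnmw,qtkm] -> 9 lines: vnr tnmw qtkm wst cvyui abrl yjggr otv mrsjg
Final line count: 9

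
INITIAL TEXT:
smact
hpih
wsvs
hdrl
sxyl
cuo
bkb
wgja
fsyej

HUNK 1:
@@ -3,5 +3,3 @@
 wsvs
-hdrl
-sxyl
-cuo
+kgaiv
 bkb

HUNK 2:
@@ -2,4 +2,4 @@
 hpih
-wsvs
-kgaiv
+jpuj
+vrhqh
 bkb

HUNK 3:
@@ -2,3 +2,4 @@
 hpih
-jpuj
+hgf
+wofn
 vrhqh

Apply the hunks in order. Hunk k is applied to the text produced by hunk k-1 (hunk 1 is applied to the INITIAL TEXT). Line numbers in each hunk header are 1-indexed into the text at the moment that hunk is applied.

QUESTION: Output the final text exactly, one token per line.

Hunk 1: at line 3 remove [hdrl,sxyl,cuo] add [kgaiv] -> 7 lines: smact hpih wsvs kgaiv bkb wgja fsyej
Hunk 2: at line 2 remove [wsvs,kgaiv] add [jpuj,vrhqh] -> 7 lines: smact hpih jpuj vrhqh bkb wgja fsyej
Hunk 3: at line 2 remove [jpuj] add [hgf,wofn] -> 8 lines: smact hpih hgf wofn vrhqh bkb wgja fsyej

Answer: smact
hpih
hgf
wofn
vrhqh
bkb
wgja
fsyej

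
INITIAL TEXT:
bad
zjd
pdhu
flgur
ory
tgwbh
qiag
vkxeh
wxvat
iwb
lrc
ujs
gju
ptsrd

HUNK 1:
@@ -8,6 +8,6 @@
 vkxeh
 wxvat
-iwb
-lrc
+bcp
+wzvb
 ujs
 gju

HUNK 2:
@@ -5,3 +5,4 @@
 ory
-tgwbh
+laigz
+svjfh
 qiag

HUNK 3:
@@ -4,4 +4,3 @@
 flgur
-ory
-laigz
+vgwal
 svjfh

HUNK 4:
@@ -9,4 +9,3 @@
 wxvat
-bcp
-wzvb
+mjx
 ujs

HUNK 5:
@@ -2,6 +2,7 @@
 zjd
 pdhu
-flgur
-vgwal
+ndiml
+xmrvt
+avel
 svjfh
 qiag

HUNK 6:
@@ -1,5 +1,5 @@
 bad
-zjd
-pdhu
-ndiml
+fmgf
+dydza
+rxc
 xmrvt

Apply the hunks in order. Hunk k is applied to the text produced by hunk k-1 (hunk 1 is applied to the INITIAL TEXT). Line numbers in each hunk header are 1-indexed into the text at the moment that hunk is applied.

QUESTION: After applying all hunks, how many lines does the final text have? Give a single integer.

Hunk 1: at line 8 remove [iwb,lrc] add [bcp,wzvb] -> 14 lines: bad zjd pdhu flgur ory tgwbh qiag vkxeh wxvat bcp wzvb ujs gju ptsrd
Hunk 2: at line 5 remove [tgwbh] add [laigz,svjfh] -> 15 lines: bad zjd pdhu flgur ory laigz svjfh qiag vkxeh wxvat bcp wzvb ujs gju ptsrd
Hunk 3: at line 4 remove [ory,laigz] add [vgwal] -> 14 lines: bad zjd pdhu flgur vgwal svjfh qiag vkxeh wxvat bcp wzvb ujs gju ptsrd
Hunk 4: at line 9 remove [bcp,wzvb] add [mjx] -> 13 lines: bad zjd pdhu flgur vgwal svjfh qiag vkxeh wxvat mjx ujs gju ptsrd
Hunk 5: at line 2 remove [flgur,vgwal] add [ndiml,xmrvt,avel] -> 14 lines: bad zjd pdhu ndiml xmrvt avel svjfh qiag vkxeh wxvat mjx ujs gju ptsrd
Hunk 6: at line 1 remove [zjd,pdhu,ndiml] add [fmgf,dydza,rxc] -> 14 lines: bad fmgf dydza rxc xmrvt avel svjfh qiag vkxeh wxvat mjx ujs gju ptsrd
Final line count: 14

Answer: 14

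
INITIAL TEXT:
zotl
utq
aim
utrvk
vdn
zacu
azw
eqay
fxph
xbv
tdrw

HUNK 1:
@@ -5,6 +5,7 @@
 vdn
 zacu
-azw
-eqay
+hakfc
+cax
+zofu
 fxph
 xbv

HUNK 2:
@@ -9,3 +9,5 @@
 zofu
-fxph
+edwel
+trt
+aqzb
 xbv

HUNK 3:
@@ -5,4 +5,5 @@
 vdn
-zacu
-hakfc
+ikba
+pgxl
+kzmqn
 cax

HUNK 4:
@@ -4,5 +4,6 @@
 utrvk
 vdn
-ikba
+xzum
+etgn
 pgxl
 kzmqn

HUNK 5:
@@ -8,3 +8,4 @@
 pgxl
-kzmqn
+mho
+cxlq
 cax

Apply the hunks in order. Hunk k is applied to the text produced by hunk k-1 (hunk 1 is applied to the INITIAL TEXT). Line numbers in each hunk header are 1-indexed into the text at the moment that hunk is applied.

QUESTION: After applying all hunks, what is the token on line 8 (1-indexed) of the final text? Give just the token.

Answer: pgxl

Derivation:
Hunk 1: at line 5 remove [azw,eqay] add [hakfc,cax,zofu] -> 12 lines: zotl utq aim utrvk vdn zacu hakfc cax zofu fxph xbv tdrw
Hunk 2: at line 9 remove [fxph] add [edwel,trt,aqzb] -> 14 lines: zotl utq aim utrvk vdn zacu hakfc cax zofu edwel trt aqzb xbv tdrw
Hunk 3: at line 5 remove [zacu,hakfc] add [ikba,pgxl,kzmqn] -> 15 lines: zotl utq aim utrvk vdn ikba pgxl kzmqn cax zofu edwel trt aqzb xbv tdrw
Hunk 4: at line 4 remove [ikba] add [xzum,etgn] -> 16 lines: zotl utq aim utrvk vdn xzum etgn pgxl kzmqn cax zofu edwel trt aqzb xbv tdrw
Hunk 5: at line 8 remove [kzmqn] add [mho,cxlq] -> 17 lines: zotl utq aim utrvk vdn xzum etgn pgxl mho cxlq cax zofu edwel trt aqzb xbv tdrw
Final line 8: pgxl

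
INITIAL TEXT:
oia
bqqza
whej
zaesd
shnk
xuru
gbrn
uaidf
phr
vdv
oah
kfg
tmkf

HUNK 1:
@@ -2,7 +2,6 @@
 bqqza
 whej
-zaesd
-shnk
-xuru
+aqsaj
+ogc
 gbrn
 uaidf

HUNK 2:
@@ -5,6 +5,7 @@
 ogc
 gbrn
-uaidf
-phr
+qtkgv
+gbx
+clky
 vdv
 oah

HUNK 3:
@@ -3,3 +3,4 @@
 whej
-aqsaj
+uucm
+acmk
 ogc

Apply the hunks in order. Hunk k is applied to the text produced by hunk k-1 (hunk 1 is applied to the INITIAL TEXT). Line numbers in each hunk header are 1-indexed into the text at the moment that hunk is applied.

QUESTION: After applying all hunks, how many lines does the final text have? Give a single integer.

Answer: 14

Derivation:
Hunk 1: at line 2 remove [zaesd,shnk,xuru] add [aqsaj,ogc] -> 12 lines: oia bqqza whej aqsaj ogc gbrn uaidf phr vdv oah kfg tmkf
Hunk 2: at line 5 remove [uaidf,phr] add [qtkgv,gbx,clky] -> 13 lines: oia bqqza whej aqsaj ogc gbrn qtkgv gbx clky vdv oah kfg tmkf
Hunk 3: at line 3 remove [aqsaj] add [uucm,acmk] -> 14 lines: oia bqqza whej uucm acmk ogc gbrn qtkgv gbx clky vdv oah kfg tmkf
Final line count: 14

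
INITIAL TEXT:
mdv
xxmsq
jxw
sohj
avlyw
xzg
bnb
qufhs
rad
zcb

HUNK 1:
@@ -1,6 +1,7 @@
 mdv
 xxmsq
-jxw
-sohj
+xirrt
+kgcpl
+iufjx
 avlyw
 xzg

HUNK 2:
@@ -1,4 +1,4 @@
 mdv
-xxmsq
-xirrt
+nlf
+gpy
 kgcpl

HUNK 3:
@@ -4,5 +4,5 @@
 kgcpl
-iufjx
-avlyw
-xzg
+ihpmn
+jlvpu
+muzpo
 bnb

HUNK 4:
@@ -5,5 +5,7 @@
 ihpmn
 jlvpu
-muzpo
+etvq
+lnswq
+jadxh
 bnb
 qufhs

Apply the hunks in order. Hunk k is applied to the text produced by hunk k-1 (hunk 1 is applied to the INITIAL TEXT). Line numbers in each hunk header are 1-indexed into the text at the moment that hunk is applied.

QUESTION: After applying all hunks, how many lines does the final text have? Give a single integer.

Hunk 1: at line 1 remove [jxw,sohj] add [xirrt,kgcpl,iufjx] -> 11 lines: mdv xxmsq xirrt kgcpl iufjx avlyw xzg bnb qufhs rad zcb
Hunk 2: at line 1 remove [xxmsq,xirrt] add [nlf,gpy] -> 11 lines: mdv nlf gpy kgcpl iufjx avlyw xzg bnb qufhs rad zcb
Hunk 3: at line 4 remove [iufjx,avlyw,xzg] add [ihpmn,jlvpu,muzpo] -> 11 lines: mdv nlf gpy kgcpl ihpmn jlvpu muzpo bnb qufhs rad zcb
Hunk 4: at line 5 remove [muzpo] add [etvq,lnswq,jadxh] -> 13 lines: mdv nlf gpy kgcpl ihpmn jlvpu etvq lnswq jadxh bnb qufhs rad zcb
Final line count: 13

Answer: 13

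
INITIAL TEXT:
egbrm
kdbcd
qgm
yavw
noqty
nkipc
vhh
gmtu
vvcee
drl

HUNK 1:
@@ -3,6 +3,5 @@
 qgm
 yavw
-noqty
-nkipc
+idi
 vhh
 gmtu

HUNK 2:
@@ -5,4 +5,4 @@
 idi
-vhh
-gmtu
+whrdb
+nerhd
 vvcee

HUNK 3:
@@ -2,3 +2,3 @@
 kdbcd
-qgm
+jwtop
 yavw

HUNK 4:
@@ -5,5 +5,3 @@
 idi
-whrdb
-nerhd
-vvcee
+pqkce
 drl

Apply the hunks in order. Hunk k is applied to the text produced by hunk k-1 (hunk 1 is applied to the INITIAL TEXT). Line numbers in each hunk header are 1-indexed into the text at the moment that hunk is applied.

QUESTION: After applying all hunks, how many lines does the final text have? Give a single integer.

Answer: 7

Derivation:
Hunk 1: at line 3 remove [noqty,nkipc] add [idi] -> 9 lines: egbrm kdbcd qgm yavw idi vhh gmtu vvcee drl
Hunk 2: at line 5 remove [vhh,gmtu] add [whrdb,nerhd] -> 9 lines: egbrm kdbcd qgm yavw idi whrdb nerhd vvcee drl
Hunk 3: at line 2 remove [qgm] add [jwtop] -> 9 lines: egbrm kdbcd jwtop yavw idi whrdb nerhd vvcee drl
Hunk 4: at line 5 remove [whrdb,nerhd,vvcee] add [pqkce] -> 7 lines: egbrm kdbcd jwtop yavw idi pqkce drl
Final line count: 7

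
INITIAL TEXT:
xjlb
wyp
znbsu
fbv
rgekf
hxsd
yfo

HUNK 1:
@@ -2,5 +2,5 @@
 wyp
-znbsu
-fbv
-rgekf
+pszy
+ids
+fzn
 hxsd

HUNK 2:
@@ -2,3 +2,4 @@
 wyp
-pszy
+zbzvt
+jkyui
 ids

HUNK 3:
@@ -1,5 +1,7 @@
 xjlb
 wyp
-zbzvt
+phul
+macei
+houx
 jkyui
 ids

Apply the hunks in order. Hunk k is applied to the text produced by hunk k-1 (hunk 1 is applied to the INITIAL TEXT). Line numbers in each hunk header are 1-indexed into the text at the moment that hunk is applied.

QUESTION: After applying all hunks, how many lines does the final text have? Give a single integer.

Answer: 10

Derivation:
Hunk 1: at line 2 remove [znbsu,fbv,rgekf] add [pszy,ids,fzn] -> 7 lines: xjlb wyp pszy ids fzn hxsd yfo
Hunk 2: at line 2 remove [pszy] add [zbzvt,jkyui] -> 8 lines: xjlb wyp zbzvt jkyui ids fzn hxsd yfo
Hunk 3: at line 1 remove [zbzvt] add [phul,macei,houx] -> 10 lines: xjlb wyp phul macei houx jkyui ids fzn hxsd yfo
Final line count: 10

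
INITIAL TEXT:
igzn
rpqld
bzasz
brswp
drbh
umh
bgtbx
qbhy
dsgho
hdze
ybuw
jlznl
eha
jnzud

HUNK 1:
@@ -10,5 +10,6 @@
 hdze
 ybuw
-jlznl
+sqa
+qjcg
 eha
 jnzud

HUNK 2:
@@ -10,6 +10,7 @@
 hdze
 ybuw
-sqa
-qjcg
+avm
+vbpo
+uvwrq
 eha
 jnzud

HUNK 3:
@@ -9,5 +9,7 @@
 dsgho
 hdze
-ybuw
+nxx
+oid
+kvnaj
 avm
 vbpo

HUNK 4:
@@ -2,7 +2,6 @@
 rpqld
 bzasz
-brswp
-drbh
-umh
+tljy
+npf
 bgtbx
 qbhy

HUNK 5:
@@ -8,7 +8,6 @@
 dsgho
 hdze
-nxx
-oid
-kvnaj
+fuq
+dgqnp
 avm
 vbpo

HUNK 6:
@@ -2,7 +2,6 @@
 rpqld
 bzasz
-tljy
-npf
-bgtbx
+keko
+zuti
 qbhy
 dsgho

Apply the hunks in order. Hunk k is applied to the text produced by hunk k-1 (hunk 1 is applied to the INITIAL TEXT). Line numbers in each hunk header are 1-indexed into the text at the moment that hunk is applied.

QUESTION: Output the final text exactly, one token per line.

Answer: igzn
rpqld
bzasz
keko
zuti
qbhy
dsgho
hdze
fuq
dgqnp
avm
vbpo
uvwrq
eha
jnzud

Derivation:
Hunk 1: at line 10 remove [jlznl] add [sqa,qjcg] -> 15 lines: igzn rpqld bzasz brswp drbh umh bgtbx qbhy dsgho hdze ybuw sqa qjcg eha jnzud
Hunk 2: at line 10 remove [sqa,qjcg] add [avm,vbpo,uvwrq] -> 16 lines: igzn rpqld bzasz brswp drbh umh bgtbx qbhy dsgho hdze ybuw avm vbpo uvwrq eha jnzud
Hunk 3: at line 9 remove [ybuw] add [nxx,oid,kvnaj] -> 18 lines: igzn rpqld bzasz brswp drbh umh bgtbx qbhy dsgho hdze nxx oid kvnaj avm vbpo uvwrq eha jnzud
Hunk 4: at line 2 remove [brswp,drbh,umh] add [tljy,npf] -> 17 lines: igzn rpqld bzasz tljy npf bgtbx qbhy dsgho hdze nxx oid kvnaj avm vbpo uvwrq eha jnzud
Hunk 5: at line 8 remove [nxx,oid,kvnaj] add [fuq,dgqnp] -> 16 lines: igzn rpqld bzasz tljy npf bgtbx qbhy dsgho hdze fuq dgqnp avm vbpo uvwrq eha jnzud
Hunk 6: at line 2 remove [tljy,npf,bgtbx] add [keko,zuti] -> 15 lines: igzn rpqld bzasz keko zuti qbhy dsgho hdze fuq dgqnp avm vbpo uvwrq eha jnzud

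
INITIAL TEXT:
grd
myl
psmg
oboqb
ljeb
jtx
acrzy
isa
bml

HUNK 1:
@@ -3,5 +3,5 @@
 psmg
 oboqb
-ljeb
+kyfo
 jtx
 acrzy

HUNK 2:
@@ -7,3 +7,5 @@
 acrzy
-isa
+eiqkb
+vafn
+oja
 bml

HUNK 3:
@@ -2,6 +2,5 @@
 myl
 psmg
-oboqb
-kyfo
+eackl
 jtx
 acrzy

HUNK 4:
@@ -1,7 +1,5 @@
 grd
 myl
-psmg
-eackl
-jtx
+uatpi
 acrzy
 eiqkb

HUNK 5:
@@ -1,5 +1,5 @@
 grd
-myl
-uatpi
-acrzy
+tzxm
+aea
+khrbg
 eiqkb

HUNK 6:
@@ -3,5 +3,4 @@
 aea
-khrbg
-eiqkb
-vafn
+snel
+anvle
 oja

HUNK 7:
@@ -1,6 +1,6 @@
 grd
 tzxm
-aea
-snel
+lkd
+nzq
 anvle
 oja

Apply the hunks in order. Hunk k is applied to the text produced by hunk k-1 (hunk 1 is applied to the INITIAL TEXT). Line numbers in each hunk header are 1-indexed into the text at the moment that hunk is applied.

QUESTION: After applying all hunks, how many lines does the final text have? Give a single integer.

Answer: 7

Derivation:
Hunk 1: at line 3 remove [ljeb] add [kyfo] -> 9 lines: grd myl psmg oboqb kyfo jtx acrzy isa bml
Hunk 2: at line 7 remove [isa] add [eiqkb,vafn,oja] -> 11 lines: grd myl psmg oboqb kyfo jtx acrzy eiqkb vafn oja bml
Hunk 3: at line 2 remove [oboqb,kyfo] add [eackl] -> 10 lines: grd myl psmg eackl jtx acrzy eiqkb vafn oja bml
Hunk 4: at line 1 remove [psmg,eackl,jtx] add [uatpi] -> 8 lines: grd myl uatpi acrzy eiqkb vafn oja bml
Hunk 5: at line 1 remove [myl,uatpi,acrzy] add [tzxm,aea,khrbg] -> 8 lines: grd tzxm aea khrbg eiqkb vafn oja bml
Hunk 6: at line 3 remove [khrbg,eiqkb,vafn] add [snel,anvle] -> 7 lines: grd tzxm aea snel anvle oja bml
Hunk 7: at line 1 remove [aea,snel] add [lkd,nzq] -> 7 lines: grd tzxm lkd nzq anvle oja bml
Final line count: 7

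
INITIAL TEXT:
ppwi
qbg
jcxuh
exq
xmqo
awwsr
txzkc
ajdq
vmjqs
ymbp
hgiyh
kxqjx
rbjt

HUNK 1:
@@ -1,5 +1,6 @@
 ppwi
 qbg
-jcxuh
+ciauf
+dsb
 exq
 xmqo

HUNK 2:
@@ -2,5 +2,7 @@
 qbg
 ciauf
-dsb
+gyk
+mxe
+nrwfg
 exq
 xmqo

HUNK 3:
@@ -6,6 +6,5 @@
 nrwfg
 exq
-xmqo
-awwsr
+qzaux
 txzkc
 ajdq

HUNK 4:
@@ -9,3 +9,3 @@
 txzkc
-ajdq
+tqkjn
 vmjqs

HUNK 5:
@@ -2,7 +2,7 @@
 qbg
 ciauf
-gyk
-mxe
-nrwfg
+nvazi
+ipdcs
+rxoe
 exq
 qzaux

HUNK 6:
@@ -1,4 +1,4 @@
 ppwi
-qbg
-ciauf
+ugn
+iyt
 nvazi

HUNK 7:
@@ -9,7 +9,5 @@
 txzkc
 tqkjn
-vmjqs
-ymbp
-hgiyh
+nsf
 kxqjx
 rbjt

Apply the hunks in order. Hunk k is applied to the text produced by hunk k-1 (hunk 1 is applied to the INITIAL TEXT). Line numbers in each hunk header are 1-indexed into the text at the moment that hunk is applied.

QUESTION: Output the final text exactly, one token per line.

Hunk 1: at line 1 remove [jcxuh] add [ciauf,dsb] -> 14 lines: ppwi qbg ciauf dsb exq xmqo awwsr txzkc ajdq vmjqs ymbp hgiyh kxqjx rbjt
Hunk 2: at line 2 remove [dsb] add [gyk,mxe,nrwfg] -> 16 lines: ppwi qbg ciauf gyk mxe nrwfg exq xmqo awwsr txzkc ajdq vmjqs ymbp hgiyh kxqjx rbjt
Hunk 3: at line 6 remove [xmqo,awwsr] add [qzaux] -> 15 lines: ppwi qbg ciauf gyk mxe nrwfg exq qzaux txzkc ajdq vmjqs ymbp hgiyh kxqjx rbjt
Hunk 4: at line 9 remove [ajdq] add [tqkjn] -> 15 lines: ppwi qbg ciauf gyk mxe nrwfg exq qzaux txzkc tqkjn vmjqs ymbp hgiyh kxqjx rbjt
Hunk 5: at line 2 remove [gyk,mxe,nrwfg] add [nvazi,ipdcs,rxoe] -> 15 lines: ppwi qbg ciauf nvazi ipdcs rxoe exq qzaux txzkc tqkjn vmjqs ymbp hgiyh kxqjx rbjt
Hunk 6: at line 1 remove [qbg,ciauf] add [ugn,iyt] -> 15 lines: ppwi ugn iyt nvazi ipdcs rxoe exq qzaux txzkc tqkjn vmjqs ymbp hgiyh kxqjx rbjt
Hunk 7: at line 9 remove [vmjqs,ymbp,hgiyh] add [nsf] -> 13 lines: ppwi ugn iyt nvazi ipdcs rxoe exq qzaux txzkc tqkjn nsf kxqjx rbjt

Answer: ppwi
ugn
iyt
nvazi
ipdcs
rxoe
exq
qzaux
txzkc
tqkjn
nsf
kxqjx
rbjt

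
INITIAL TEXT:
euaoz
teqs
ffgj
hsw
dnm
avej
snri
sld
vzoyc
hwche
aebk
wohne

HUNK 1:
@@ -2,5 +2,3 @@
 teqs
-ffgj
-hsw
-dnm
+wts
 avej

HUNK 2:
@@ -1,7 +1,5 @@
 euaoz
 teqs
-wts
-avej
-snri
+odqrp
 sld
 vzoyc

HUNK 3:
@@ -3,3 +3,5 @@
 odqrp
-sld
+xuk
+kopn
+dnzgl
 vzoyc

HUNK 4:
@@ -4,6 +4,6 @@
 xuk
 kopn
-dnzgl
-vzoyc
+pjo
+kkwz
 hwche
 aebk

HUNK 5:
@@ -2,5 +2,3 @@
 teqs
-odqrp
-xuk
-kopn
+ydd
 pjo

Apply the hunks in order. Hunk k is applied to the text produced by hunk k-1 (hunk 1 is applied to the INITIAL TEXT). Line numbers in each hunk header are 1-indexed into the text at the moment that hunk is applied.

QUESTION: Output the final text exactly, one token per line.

Hunk 1: at line 2 remove [ffgj,hsw,dnm] add [wts] -> 10 lines: euaoz teqs wts avej snri sld vzoyc hwche aebk wohne
Hunk 2: at line 1 remove [wts,avej,snri] add [odqrp] -> 8 lines: euaoz teqs odqrp sld vzoyc hwche aebk wohne
Hunk 3: at line 3 remove [sld] add [xuk,kopn,dnzgl] -> 10 lines: euaoz teqs odqrp xuk kopn dnzgl vzoyc hwche aebk wohne
Hunk 4: at line 4 remove [dnzgl,vzoyc] add [pjo,kkwz] -> 10 lines: euaoz teqs odqrp xuk kopn pjo kkwz hwche aebk wohne
Hunk 5: at line 2 remove [odqrp,xuk,kopn] add [ydd] -> 8 lines: euaoz teqs ydd pjo kkwz hwche aebk wohne

Answer: euaoz
teqs
ydd
pjo
kkwz
hwche
aebk
wohne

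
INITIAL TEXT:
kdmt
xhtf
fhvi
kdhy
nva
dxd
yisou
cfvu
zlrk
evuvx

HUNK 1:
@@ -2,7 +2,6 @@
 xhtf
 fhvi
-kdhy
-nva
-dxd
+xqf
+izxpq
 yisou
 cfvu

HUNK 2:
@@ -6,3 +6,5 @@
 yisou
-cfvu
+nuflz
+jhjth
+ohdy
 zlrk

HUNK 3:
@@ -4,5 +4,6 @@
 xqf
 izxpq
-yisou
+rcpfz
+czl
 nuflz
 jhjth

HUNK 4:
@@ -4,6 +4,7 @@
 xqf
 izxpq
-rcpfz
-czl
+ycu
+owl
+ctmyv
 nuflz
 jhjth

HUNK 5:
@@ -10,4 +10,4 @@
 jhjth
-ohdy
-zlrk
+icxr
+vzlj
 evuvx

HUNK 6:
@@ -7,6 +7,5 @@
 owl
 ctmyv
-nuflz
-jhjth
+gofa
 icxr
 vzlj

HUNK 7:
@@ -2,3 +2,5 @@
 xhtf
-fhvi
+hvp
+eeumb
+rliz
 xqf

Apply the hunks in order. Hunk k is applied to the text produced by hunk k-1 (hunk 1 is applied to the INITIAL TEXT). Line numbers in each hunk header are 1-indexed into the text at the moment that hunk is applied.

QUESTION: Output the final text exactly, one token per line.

Answer: kdmt
xhtf
hvp
eeumb
rliz
xqf
izxpq
ycu
owl
ctmyv
gofa
icxr
vzlj
evuvx

Derivation:
Hunk 1: at line 2 remove [kdhy,nva,dxd] add [xqf,izxpq] -> 9 lines: kdmt xhtf fhvi xqf izxpq yisou cfvu zlrk evuvx
Hunk 2: at line 6 remove [cfvu] add [nuflz,jhjth,ohdy] -> 11 lines: kdmt xhtf fhvi xqf izxpq yisou nuflz jhjth ohdy zlrk evuvx
Hunk 3: at line 4 remove [yisou] add [rcpfz,czl] -> 12 lines: kdmt xhtf fhvi xqf izxpq rcpfz czl nuflz jhjth ohdy zlrk evuvx
Hunk 4: at line 4 remove [rcpfz,czl] add [ycu,owl,ctmyv] -> 13 lines: kdmt xhtf fhvi xqf izxpq ycu owl ctmyv nuflz jhjth ohdy zlrk evuvx
Hunk 5: at line 10 remove [ohdy,zlrk] add [icxr,vzlj] -> 13 lines: kdmt xhtf fhvi xqf izxpq ycu owl ctmyv nuflz jhjth icxr vzlj evuvx
Hunk 6: at line 7 remove [nuflz,jhjth] add [gofa] -> 12 lines: kdmt xhtf fhvi xqf izxpq ycu owl ctmyv gofa icxr vzlj evuvx
Hunk 7: at line 2 remove [fhvi] add [hvp,eeumb,rliz] -> 14 lines: kdmt xhtf hvp eeumb rliz xqf izxpq ycu owl ctmyv gofa icxr vzlj evuvx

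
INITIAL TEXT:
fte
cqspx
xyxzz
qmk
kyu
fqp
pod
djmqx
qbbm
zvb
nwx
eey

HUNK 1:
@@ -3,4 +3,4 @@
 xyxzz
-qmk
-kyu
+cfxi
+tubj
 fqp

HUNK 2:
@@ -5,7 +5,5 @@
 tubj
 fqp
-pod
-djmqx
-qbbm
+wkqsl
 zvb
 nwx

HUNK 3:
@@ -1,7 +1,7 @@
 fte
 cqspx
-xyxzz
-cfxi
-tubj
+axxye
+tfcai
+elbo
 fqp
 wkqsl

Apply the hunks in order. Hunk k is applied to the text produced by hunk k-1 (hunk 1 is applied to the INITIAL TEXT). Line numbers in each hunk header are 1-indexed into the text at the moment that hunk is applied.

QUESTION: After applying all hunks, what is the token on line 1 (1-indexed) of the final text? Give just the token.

Hunk 1: at line 3 remove [qmk,kyu] add [cfxi,tubj] -> 12 lines: fte cqspx xyxzz cfxi tubj fqp pod djmqx qbbm zvb nwx eey
Hunk 2: at line 5 remove [pod,djmqx,qbbm] add [wkqsl] -> 10 lines: fte cqspx xyxzz cfxi tubj fqp wkqsl zvb nwx eey
Hunk 3: at line 1 remove [xyxzz,cfxi,tubj] add [axxye,tfcai,elbo] -> 10 lines: fte cqspx axxye tfcai elbo fqp wkqsl zvb nwx eey
Final line 1: fte

Answer: fte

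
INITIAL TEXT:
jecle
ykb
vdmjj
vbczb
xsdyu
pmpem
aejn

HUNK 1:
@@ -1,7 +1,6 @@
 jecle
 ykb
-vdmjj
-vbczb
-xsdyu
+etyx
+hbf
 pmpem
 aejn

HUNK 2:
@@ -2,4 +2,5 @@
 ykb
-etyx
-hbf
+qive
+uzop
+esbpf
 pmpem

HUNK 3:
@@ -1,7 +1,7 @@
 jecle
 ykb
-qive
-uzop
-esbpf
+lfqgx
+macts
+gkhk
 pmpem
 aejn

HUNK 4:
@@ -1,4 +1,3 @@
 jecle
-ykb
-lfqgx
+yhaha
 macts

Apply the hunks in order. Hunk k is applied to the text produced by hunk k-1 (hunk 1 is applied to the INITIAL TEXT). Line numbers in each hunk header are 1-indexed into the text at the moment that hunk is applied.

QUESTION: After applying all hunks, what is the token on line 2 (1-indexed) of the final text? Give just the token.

Answer: yhaha

Derivation:
Hunk 1: at line 1 remove [vdmjj,vbczb,xsdyu] add [etyx,hbf] -> 6 lines: jecle ykb etyx hbf pmpem aejn
Hunk 2: at line 2 remove [etyx,hbf] add [qive,uzop,esbpf] -> 7 lines: jecle ykb qive uzop esbpf pmpem aejn
Hunk 3: at line 1 remove [qive,uzop,esbpf] add [lfqgx,macts,gkhk] -> 7 lines: jecle ykb lfqgx macts gkhk pmpem aejn
Hunk 4: at line 1 remove [ykb,lfqgx] add [yhaha] -> 6 lines: jecle yhaha macts gkhk pmpem aejn
Final line 2: yhaha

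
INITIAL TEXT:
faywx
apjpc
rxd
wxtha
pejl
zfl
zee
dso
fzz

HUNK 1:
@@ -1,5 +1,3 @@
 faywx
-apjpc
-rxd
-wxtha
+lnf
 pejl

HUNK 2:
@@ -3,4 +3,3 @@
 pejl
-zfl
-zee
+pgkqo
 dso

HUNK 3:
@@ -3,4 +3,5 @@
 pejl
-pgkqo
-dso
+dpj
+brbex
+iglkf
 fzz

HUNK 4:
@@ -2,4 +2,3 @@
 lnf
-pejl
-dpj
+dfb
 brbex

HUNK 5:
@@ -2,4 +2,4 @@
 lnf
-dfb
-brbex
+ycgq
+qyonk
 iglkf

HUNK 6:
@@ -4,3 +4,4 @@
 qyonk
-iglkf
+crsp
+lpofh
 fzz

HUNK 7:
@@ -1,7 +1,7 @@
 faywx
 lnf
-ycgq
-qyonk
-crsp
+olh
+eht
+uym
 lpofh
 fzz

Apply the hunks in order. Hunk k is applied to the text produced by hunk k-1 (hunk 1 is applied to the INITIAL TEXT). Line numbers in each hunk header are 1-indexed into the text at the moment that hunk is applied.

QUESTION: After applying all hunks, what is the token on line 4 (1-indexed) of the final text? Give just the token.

Answer: eht

Derivation:
Hunk 1: at line 1 remove [apjpc,rxd,wxtha] add [lnf] -> 7 lines: faywx lnf pejl zfl zee dso fzz
Hunk 2: at line 3 remove [zfl,zee] add [pgkqo] -> 6 lines: faywx lnf pejl pgkqo dso fzz
Hunk 3: at line 3 remove [pgkqo,dso] add [dpj,brbex,iglkf] -> 7 lines: faywx lnf pejl dpj brbex iglkf fzz
Hunk 4: at line 2 remove [pejl,dpj] add [dfb] -> 6 lines: faywx lnf dfb brbex iglkf fzz
Hunk 5: at line 2 remove [dfb,brbex] add [ycgq,qyonk] -> 6 lines: faywx lnf ycgq qyonk iglkf fzz
Hunk 6: at line 4 remove [iglkf] add [crsp,lpofh] -> 7 lines: faywx lnf ycgq qyonk crsp lpofh fzz
Hunk 7: at line 1 remove [ycgq,qyonk,crsp] add [olh,eht,uym] -> 7 lines: faywx lnf olh eht uym lpofh fzz
Final line 4: eht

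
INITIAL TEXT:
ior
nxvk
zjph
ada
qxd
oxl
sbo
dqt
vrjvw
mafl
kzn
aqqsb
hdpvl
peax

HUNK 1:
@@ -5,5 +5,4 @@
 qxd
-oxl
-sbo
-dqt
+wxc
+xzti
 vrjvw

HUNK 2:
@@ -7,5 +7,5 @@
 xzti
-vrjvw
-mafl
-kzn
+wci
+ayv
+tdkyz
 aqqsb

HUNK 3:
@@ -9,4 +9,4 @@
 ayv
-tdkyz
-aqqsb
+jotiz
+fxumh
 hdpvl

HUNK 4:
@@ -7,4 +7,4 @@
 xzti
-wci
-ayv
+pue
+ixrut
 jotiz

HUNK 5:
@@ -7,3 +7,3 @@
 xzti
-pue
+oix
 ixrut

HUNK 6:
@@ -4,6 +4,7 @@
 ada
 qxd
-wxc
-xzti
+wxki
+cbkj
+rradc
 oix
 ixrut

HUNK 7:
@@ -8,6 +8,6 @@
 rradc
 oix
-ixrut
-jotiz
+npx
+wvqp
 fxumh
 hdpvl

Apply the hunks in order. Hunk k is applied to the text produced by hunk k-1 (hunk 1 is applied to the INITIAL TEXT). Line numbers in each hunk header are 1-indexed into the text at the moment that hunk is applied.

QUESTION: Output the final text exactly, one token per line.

Answer: ior
nxvk
zjph
ada
qxd
wxki
cbkj
rradc
oix
npx
wvqp
fxumh
hdpvl
peax

Derivation:
Hunk 1: at line 5 remove [oxl,sbo,dqt] add [wxc,xzti] -> 13 lines: ior nxvk zjph ada qxd wxc xzti vrjvw mafl kzn aqqsb hdpvl peax
Hunk 2: at line 7 remove [vrjvw,mafl,kzn] add [wci,ayv,tdkyz] -> 13 lines: ior nxvk zjph ada qxd wxc xzti wci ayv tdkyz aqqsb hdpvl peax
Hunk 3: at line 9 remove [tdkyz,aqqsb] add [jotiz,fxumh] -> 13 lines: ior nxvk zjph ada qxd wxc xzti wci ayv jotiz fxumh hdpvl peax
Hunk 4: at line 7 remove [wci,ayv] add [pue,ixrut] -> 13 lines: ior nxvk zjph ada qxd wxc xzti pue ixrut jotiz fxumh hdpvl peax
Hunk 5: at line 7 remove [pue] add [oix] -> 13 lines: ior nxvk zjph ada qxd wxc xzti oix ixrut jotiz fxumh hdpvl peax
Hunk 6: at line 4 remove [wxc,xzti] add [wxki,cbkj,rradc] -> 14 lines: ior nxvk zjph ada qxd wxki cbkj rradc oix ixrut jotiz fxumh hdpvl peax
Hunk 7: at line 8 remove [ixrut,jotiz] add [npx,wvqp] -> 14 lines: ior nxvk zjph ada qxd wxki cbkj rradc oix npx wvqp fxumh hdpvl peax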